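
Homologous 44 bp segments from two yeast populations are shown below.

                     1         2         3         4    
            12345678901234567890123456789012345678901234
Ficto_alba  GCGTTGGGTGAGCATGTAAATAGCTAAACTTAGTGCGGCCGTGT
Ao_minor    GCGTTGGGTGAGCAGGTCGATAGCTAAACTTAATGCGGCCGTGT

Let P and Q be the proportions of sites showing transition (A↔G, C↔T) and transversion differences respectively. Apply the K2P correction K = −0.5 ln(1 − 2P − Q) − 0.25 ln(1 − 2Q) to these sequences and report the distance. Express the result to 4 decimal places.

0.0971

Mismatches occur at site 15 (T/G, transversion), site 18 (A/C, transversion), site 19 (A/G, transition), site 33 (G/A, transition).
Of the 4 differences, 2 transitions and 2 transversions over 44 sites: P = 2/44 = 0.045455, Q = 2/44 = 0.045455.
d = −0.5·ln(0.863635) − 0.25·ln(0.909090) = −0.5·(-0.146605) − 0.25·(-0.095311) = 0.0971.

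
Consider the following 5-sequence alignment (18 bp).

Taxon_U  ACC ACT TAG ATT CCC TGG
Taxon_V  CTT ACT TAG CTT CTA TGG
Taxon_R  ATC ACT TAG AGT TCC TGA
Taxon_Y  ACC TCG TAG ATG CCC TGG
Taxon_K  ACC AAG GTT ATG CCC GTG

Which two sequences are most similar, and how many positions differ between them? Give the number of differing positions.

3

Pairwise Hamming distances:
  Taxon_U vs Taxon_V: 6
  Taxon_U vs Taxon_R: 4
  Taxon_U vs Taxon_Y: 3
  Taxon_U vs Taxon_K: 8
  Taxon_V vs Taxon_R: 8
  Taxon_V vs Taxon_Y: 9
  Taxon_V vs Taxon_K: 14
  Taxon_R vs Taxon_Y: 7
  Taxon_R vs Taxon_K: 12
  Taxon_Y vs Taxon_K: 7
The smallest is 3, between Taxon_U and Taxon_Y.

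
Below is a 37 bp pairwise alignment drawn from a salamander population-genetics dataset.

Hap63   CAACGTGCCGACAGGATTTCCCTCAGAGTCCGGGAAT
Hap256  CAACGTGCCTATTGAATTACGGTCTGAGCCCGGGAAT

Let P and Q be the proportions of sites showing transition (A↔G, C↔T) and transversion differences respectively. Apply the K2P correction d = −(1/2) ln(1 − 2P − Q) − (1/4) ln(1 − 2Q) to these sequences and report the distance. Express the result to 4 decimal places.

0.2940

The sequences differ at positions 10 (G/T, transversion), 12 (C/T, transition), 13 (A/T, transversion), 15 (G/A, transition), 19 (T/A, transversion), 21 (C/G, transversion), 22 (C/G, transversion), 25 (A/T, transversion), 29 (T/C, transition).
Of the 9 differences, 3 transitions and 6 transversions over 37 sites: P = 3/37 = 0.081081, Q = 6/37 = 0.162162.
d = −0.5·ln(0.675676) − 0.25·ln(0.675676) = −0.5·(-0.392042) − 0.25·(-0.392042) = 0.2940.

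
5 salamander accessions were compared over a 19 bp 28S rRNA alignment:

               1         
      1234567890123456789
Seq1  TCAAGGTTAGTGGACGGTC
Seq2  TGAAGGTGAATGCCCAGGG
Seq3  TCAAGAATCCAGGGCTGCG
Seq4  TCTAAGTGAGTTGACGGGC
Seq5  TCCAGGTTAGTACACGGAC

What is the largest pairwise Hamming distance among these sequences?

13

Pairwise Hamming distances:
  Seq1 vs Seq2: 8
  Seq1 vs Seq3: 9
  Seq1 vs Seq4: 5
  Seq1 vs Seq5: 4
  Seq2 vs Seq3: 11
  Seq2 vs Seq4: 9
  Seq2 vs Seq5: 9
  Seq3 vs Seq4: 13
  Seq3 vs Seq5: 12
  Seq4 vs Seq5: 6
The largest is 13, between Seq3 and Seq4.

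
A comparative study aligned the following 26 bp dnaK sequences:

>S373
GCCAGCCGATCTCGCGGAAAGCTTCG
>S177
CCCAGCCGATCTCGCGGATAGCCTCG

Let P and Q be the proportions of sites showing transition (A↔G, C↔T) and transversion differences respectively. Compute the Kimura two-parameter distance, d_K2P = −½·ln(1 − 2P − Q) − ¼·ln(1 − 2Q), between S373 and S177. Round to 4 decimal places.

0.1253

Differing sites — 1:G/C (Tv); 19:A/T (Tv); 23:T/C (Ti).
Of the 3 differences, 1 transition and 2 transversions over 26 sites: P = 1/26 = 0.038462, Q = 2/26 = 0.076923.
d = −0.5·ln(0.846153) − 0.25·ln(0.846154) = −0.5·(-0.167055) − 0.25·(-0.167054) = 0.1253.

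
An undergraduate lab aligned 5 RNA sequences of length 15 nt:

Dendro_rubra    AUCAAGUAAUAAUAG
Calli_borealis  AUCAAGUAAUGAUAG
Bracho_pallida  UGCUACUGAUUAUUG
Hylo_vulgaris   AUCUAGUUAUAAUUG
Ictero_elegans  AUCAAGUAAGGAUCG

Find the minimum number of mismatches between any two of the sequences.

1

Pairwise Hamming distances:
  Dendro_rubra vs Calli_borealis: 1
  Dendro_rubra vs Bracho_pallida: 7
  Dendro_rubra vs Hylo_vulgaris: 3
  Dendro_rubra vs Ictero_elegans: 3
  Calli_borealis vs Bracho_pallida: 7
  Calli_borealis vs Hylo_vulgaris: 4
  Calli_borealis vs Ictero_elegans: 2
  Bracho_pallida vs Hylo_vulgaris: 5
  Bracho_pallida vs Ictero_elegans: 8
  Hylo_vulgaris vs Ictero_elegans: 5
The smallest is 1, between Dendro_rubra and Calli_borealis.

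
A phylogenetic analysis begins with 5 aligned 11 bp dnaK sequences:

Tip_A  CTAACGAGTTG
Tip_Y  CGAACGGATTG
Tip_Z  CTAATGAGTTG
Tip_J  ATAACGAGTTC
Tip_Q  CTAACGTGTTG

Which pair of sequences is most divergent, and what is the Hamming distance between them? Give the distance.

Pairwise Hamming distances:
  Tip_A vs Tip_Y: 3
  Tip_A vs Tip_Z: 1
  Tip_A vs Tip_J: 2
  Tip_A vs Tip_Q: 1
  Tip_Y vs Tip_Z: 4
  Tip_Y vs Tip_J: 5
  Tip_Y vs Tip_Q: 3
  Tip_Z vs Tip_J: 3
  Tip_Z vs Tip_Q: 2
  Tip_J vs Tip_Q: 3
The largest is 5, between Tip_Y and Tip_J.

5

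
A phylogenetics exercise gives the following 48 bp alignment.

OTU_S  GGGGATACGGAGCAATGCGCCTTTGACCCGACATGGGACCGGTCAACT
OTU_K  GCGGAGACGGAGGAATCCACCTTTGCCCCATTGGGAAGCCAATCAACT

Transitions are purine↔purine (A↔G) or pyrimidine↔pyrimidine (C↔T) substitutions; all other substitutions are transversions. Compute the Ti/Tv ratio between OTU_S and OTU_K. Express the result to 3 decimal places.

Mismatches occur at site 2 (G/C, transversion), site 6 (T/G, transversion), site 13 (C/G, transversion), site 17 (G/C, transversion), site 19 (G/A, transition), site 26 (A/C, transversion), site 30 (G/A, transition), site 31 (A/T, transversion), site 32 (C/T, transition), site 33 (A/G, transition), site 34 (T/G, transversion), site 36 (G/A, transition), site 37 (G/A, transition), site 38 (A/G, transition), site 41 (G/A, transition), site 42 (G/A, transition).
Of the 16 differences, 9 transitions and 7 transversions, so Ti/Tv = 9/7 = 1.286.

1.286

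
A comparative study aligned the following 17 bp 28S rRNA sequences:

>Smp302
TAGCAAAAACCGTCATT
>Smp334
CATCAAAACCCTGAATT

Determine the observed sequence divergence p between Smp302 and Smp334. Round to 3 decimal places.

0.353

Differing sites — 1:T/C; 3:G/T; 9:A/C; 12:G/T; 13:T/G; 14:C/A.
There are 6 differences over 17 sites, so p = 6/17 = 0.353.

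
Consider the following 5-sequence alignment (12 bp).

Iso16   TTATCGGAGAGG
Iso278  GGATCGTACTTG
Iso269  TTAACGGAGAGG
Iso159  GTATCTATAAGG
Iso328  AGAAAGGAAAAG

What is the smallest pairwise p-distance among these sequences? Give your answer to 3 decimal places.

0.083

Pairwise Hamming distances:
  Iso16 vs Iso278: 6
  Iso16 vs Iso269: 1
  Iso16 vs Iso159: 5
  Iso16 vs Iso328: 6
  Iso278 vs Iso269: 7
  Iso278 vs Iso159: 7
  Iso278 vs Iso328: 7
  Iso269 vs Iso159: 6
  Iso269 vs Iso328: 5
  Iso159 vs Iso328: 8
The smallest is 1 mismatch, between Iso16 and Iso269; p = 1/12 = 0.083.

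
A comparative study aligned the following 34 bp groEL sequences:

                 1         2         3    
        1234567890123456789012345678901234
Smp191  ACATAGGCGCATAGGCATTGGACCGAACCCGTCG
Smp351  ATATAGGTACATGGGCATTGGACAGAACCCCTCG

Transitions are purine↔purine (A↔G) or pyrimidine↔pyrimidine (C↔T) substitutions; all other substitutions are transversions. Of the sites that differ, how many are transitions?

4

The sequences differ at positions 2 (C/T, transition), 8 (C/T, transition), 9 (G/A, transition), 13 (A/G, transition), 24 (C/A, transversion), 31 (G/C, transversion).
Of the 6 differences, 4 transitions and 2 transversions, so the answer is 4.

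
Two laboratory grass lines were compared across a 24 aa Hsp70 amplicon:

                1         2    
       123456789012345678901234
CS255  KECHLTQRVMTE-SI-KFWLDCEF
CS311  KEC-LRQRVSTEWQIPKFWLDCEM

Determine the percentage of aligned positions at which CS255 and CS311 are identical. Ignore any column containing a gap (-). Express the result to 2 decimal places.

Excluding the 3 gap columns leaves 21 comparable sites.
Mismatches occur at site 6 (T↔R), site 10 (M↔S), site 14 (S↔Q), site 24 (F↔M).
17 of the 21 comparable sites match, so the percent identity is 17/21 × 100 = 80.95%.

80.95%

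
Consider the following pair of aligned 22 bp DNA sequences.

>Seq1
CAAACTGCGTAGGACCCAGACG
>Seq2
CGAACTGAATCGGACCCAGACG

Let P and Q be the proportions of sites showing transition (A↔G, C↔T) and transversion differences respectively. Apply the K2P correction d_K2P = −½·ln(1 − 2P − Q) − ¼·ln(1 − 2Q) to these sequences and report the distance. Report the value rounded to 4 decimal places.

The sequences differ at positions 2 (A/G, transition), 8 (C/A, transversion), 9 (G/A, transition), 11 (A/C, transversion).
Of the 4 differences, 2 transitions and 2 transversions over 22 sites: P = 2/22 = 0.090909, Q = 2/22 = 0.090909.
d = −0.5·ln(0.727273) − 0.25·ln(0.818182) = −0.5·(-0.318453) − 0.25·(-0.200670) = 0.2094.

0.2094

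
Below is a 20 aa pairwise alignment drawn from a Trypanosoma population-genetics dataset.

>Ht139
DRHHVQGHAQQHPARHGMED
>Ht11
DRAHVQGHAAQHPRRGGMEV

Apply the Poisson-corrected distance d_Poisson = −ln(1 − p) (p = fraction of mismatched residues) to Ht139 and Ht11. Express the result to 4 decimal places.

0.2877

Mismatches occur at site 3 (H↔A), site 10 (Q↔A), site 14 (A↔R), site 16 (H↔G), site 20 (D↔V).
p = 5/20 = 0.250000.
d = −ln(1 − 0.250000) = −ln(0.750000) = 0.2877.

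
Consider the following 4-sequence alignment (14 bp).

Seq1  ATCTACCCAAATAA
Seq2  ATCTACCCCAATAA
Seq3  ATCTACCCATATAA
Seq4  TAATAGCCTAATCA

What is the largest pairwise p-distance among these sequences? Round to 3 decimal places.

0.500

Pairwise Hamming distances:
  Seq1 vs Seq2: 1
  Seq1 vs Seq3: 1
  Seq1 vs Seq4: 6
  Seq2 vs Seq3: 2
  Seq2 vs Seq4: 6
  Seq3 vs Seq4: 7
The largest is 7 mismatches, between Seq3 and Seq4; p = 7/14 = 0.500.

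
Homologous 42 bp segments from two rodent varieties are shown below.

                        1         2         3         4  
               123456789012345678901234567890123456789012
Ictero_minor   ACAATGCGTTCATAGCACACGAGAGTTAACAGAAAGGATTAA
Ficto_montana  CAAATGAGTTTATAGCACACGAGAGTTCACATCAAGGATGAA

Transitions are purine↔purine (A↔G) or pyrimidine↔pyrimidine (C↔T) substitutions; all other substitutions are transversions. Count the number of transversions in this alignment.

7

Mismatches occur at site 1 (A→C, transversion), site 2 (C→A, transversion), site 7 (C→A, transversion), site 11 (C→T, transition), site 28 (A→C, transversion), site 32 (G→T, transversion), site 33 (A→C, transversion), site 40 (T→G, transversion).
Of the 8 differences, 1 transition and 7 transversions, so the answer is 7.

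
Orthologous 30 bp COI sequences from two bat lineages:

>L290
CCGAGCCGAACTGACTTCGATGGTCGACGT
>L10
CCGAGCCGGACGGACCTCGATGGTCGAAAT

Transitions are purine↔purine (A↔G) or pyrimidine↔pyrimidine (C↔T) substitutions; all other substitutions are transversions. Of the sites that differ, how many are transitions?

The sequences differ at positions 9 (A/G, transition), 12 (T/G, transversion), 16 (T/C, transition), 28 (C/A, transversion), 29 (G/A, transition).
Of the 5 differences, 3 transitions and 2 transversions, so the answer is 3.

3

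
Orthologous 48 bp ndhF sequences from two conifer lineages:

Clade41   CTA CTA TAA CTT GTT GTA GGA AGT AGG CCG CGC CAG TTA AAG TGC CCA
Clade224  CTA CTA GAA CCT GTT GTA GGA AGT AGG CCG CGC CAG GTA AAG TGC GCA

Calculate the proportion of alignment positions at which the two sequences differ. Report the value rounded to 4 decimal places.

The sequences differ at positions 7 (T/G), 11 (T/C), 37 (T/G), 46 (C/G).
There are 4 differences over 48 sites, so p = 4/48 = 0.0833.

0.0833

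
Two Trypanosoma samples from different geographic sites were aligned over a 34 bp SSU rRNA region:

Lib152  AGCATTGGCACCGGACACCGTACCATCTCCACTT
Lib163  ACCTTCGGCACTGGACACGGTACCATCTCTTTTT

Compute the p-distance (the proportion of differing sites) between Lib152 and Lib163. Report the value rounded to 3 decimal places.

0.235

The sequences differ at positions 2 (G/C), 4 (A/T), 6 (T/C), 12 (C/T), 19 (C/G), 30 (C/T), 31 (A/T), 32 (C/T).
There are 8 differences over 34 sites, so p = 8/34 = 0.235.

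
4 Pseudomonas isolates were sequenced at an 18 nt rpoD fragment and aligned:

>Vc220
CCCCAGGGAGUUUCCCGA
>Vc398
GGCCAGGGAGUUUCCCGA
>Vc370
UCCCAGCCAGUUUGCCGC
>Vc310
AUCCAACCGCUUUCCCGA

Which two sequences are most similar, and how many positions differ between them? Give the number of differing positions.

Pairwise Hamming distances:
  Vc220 vs Vc398: 2
  Vc220 vs Vc370: 5
  Vc220 vs Vc310: 7
  Vc398 vs Vc370: 6
  Vc398 vs Vc310: 7
  Vc370 vs Vc310: 7
The smallest is 2, between Vc220 and Vc398.

2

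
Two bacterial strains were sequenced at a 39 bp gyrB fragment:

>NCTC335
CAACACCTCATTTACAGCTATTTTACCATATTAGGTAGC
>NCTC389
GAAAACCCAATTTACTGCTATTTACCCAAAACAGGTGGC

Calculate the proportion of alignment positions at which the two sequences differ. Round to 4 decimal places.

The sequences differ at positions 1 (C/G), 4 (C/A), 8 (T/C), 9 (C/A), 16 (A/T), 24 (T/A), 25 (A/C), 29 (T/A), 31 (T/A), 32 (T/C), 37 (A/G).
There are 11 differences over 39 sites, so p = 11/39 = 0.2821.

0.2821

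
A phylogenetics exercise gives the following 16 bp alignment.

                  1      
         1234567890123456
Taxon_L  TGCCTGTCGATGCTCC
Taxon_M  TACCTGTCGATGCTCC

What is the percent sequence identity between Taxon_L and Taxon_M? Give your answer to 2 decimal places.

93.75%

The sequences differ at position 2 (G/A).
15 of the 16 sites match, so the percent identity is 15/16 × 100 = 93.75%.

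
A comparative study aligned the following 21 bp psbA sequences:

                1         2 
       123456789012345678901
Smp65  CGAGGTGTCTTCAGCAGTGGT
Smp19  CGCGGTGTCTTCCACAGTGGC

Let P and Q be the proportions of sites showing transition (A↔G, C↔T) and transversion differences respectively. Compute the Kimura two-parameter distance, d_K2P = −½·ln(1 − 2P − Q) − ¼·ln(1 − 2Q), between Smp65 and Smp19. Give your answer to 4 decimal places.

0.2211

The sequences differ at positions 3 (A/C, transversion), 13 (A/C, transversion), 14 (G/A, transition), 21 (T/C, transition).
Of the 4 differences, 2 transitions and 2 transversions over 21 sites: P = 2/21 = 0.095238, Q = 2/21 = 0.095238.
d = −0.5·ln(0.714286) − 0.25·ln(0.809524) = −0.5·(-0.336472) − 0.25·(-0.211309) = 0.2211.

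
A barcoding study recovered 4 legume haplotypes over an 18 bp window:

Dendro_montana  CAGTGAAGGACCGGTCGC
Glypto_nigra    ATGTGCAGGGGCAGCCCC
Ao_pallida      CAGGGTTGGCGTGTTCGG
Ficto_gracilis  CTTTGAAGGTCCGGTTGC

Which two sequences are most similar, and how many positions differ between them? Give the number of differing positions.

Pairwise Hamming distances:
  Dendro_montana vs Glypto_nigra: 8
  Dendro_montana vs Ao_pallida: 8
  Dendro_montana vs Ficto_gracilis: 4
  Glypto_nigra vs Ao_pallida: 12
  Glypto_nigra vs Ficto_gracilis: 9
  Ao_pallida vs Ficto_gracilis: 11
The smallest is 4, between Dendro_montana and Ficto_gracilis.

4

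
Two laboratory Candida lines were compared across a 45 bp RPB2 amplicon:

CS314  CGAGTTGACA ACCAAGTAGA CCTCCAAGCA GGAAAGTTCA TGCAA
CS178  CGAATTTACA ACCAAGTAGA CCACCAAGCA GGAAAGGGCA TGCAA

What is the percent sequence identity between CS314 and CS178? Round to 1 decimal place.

The sequences differ at positions 4 (G/A), 7 (G/T), 23 (T/A), 37 (T/G), 38 (T/G).
40 of the 45 sites match, so the percent identity is 40/45 × 100 = 88.9%.

88.9%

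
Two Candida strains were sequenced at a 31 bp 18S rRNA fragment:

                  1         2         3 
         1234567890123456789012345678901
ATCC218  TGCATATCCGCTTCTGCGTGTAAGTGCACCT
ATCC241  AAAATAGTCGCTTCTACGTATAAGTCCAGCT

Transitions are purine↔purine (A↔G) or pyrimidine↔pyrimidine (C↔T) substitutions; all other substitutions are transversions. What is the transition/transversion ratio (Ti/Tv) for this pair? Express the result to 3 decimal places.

0.800

The sequences differ at positions 1 (T/A, transversion), 2 (G/A, transition), 3 (C/A, transversion), 7 (T/G, transversion), 8 (C/T, transition), 16 (G/A, transition), 20 (G/A, transition), 26 (G/C, transversion), 29 (C/G, transversion).
Of the 9 differences, 4 transitions and 5 transversions, so Ti/Tv = 4/5 = 0.800.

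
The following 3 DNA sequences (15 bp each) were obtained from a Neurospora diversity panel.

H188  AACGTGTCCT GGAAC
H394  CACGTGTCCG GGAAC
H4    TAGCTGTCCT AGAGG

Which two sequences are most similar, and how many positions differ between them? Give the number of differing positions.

Pairwise Hamming distances:
  H188 vs H394: 2
  H188 vs H4: 6
  H394 vs H4: 7
The smallest is 2, between H188 and H394.

2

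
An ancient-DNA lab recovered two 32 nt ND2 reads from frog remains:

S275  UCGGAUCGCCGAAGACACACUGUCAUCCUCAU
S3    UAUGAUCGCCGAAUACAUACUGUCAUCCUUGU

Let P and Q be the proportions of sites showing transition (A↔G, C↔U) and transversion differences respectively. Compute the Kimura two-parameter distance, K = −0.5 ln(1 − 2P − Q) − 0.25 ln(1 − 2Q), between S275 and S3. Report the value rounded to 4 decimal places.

0.2170

The sequences differ at positions 2 (C/A, transversion), 3 (G/U, transversion), 14 (G/U, transversion), 18 (C/U, transition), 30 (C/U, transition), 31 (A/G, transition).
Of the 6 differences, 3 transitions and 3 transversions over 32 sites: P = 3/32 = 0.093750, Q = 3/32 = 0.093750.
d = −0.5·ln(0.718750) − 0.25·ln(0.812500) = −0.5·(-0.330242) − 0.25·(-0.207639) = 0.2170.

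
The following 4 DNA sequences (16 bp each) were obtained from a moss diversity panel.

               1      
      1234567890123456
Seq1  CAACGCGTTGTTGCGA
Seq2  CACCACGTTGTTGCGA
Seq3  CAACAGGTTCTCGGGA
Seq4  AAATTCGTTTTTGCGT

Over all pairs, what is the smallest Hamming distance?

Pairwise Hamming distances:
  Seq1 vs Seq2: 2
  Seq1 vs Seq3: 5
  Seq1 vs Seq4: 5
  Seq2 vs Seq3: 5
  Seq2 vs Seq4: 6
  Seq3 vs Seq4: 8
The smallest is 2, between Seq1 and Seq2.

2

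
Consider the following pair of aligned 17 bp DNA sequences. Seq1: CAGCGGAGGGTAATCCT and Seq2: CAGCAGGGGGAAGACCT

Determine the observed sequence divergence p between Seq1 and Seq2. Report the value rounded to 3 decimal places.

0.294

Differing sites — 5:G/A; 7:A/G; 11:T/A; 13:A/G; 14:T/A.
There are 5 differences over 17 sites, so p = 5/17 = 0.294.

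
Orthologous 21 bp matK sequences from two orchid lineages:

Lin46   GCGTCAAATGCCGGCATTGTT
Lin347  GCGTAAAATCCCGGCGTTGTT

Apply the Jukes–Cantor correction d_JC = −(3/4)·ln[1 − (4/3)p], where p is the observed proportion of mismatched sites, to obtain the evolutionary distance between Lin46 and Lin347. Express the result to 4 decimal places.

Differing sites — 5:C/A; 10:G/C; 16:A/G.
p = 3/21 = 0.142857.
d = −0.75 · ln(1 − (4/3)·0.142857) = −0.75 · ln(0.809524) = −0.75 · (-0.211309) = 0.1585.

0.1585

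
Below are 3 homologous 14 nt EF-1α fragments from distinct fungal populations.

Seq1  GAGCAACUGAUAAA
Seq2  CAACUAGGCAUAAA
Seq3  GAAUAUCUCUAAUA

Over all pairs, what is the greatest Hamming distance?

9

Pairwise Hamming distances:
  Seq1 vs Seq2: 6
  Seq1 vs Seq3: 7
  Seq2 vs Seq3: 9
The largest is 9, between Seq2 and Seq3.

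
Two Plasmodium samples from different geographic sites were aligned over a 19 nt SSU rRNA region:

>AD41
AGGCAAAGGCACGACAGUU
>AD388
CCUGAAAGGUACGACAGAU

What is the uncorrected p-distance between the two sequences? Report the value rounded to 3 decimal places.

The sequences differ at positions 1 (A/C), 2 (G/C), 3 (G/U), 4 (C/G), 10 (C/U), 18 (U/A).
There are 6 differences over 19 sites, so p = 6/19 = 0.316.

0.316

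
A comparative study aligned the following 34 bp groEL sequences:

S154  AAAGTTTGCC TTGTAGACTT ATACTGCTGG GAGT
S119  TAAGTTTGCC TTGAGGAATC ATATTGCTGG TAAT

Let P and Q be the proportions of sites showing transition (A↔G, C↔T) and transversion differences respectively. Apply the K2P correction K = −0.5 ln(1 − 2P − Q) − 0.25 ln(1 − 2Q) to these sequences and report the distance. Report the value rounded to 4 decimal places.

The sequences differ at positions 1 (A/T, transversion), 14 (T/A, transversion), 15 (A/G, transition), 18 (C/A, transversion), 20 (T/C, transition), 24 (C/T, transition), 31 (G/T, transversion), 33 (G/A, transition).
Of the 8 differences, 4 transitions and 4 transversions over 34 sites: P = 4/34 = 0.117647, Q = 4/34 = 0.117647.
d = −0.5·ln(0.647059) − 0.25·ln(0.764706) = −0.5·(-0.435318) − 0.25·(-0.268264) = 0.2847.

0.2847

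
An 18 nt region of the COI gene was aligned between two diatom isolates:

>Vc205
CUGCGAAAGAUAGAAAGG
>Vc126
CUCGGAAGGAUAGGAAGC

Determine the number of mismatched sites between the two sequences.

The sequences differ at positions 3 (G/C), 4 (C/G), 8 (A/G), 14 (A/G), 18 (G/C).
That gives 5 mismatches out of 18 aligned sites, so the Hamming distance is 5.

5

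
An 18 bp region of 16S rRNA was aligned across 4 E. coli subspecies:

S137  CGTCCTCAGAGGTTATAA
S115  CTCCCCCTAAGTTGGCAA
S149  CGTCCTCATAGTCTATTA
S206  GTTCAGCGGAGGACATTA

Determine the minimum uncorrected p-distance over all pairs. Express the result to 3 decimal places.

0.222

Pairwise Hamming distances:
  S137 vs S115: 9
  S137 vs S149: 4
  S137 vs S206: 8
  S115 vs S149: 10
  S115 vs S206: 12
  S149 vs S206: 9
The smallest is 4 mismatches, between S137 and S149; p = 4/18 = 0.222.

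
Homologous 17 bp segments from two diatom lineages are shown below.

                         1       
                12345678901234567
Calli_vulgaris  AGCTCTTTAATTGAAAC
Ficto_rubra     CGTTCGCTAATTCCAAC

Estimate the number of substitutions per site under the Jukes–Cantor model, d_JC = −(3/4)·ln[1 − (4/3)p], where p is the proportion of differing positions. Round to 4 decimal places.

Differing sites — 1:A/C; 3:C/T; 6:T/G; 7:T/C; 13:G/C; 14:A/C.
p = 6/17 = 0.352941.
d = −0.75 · ln(1 − (4/3)·0.352941) = −0.75 · ln(0.529412) = −0.75 · (-0.635988) = 0.4770.

0.4770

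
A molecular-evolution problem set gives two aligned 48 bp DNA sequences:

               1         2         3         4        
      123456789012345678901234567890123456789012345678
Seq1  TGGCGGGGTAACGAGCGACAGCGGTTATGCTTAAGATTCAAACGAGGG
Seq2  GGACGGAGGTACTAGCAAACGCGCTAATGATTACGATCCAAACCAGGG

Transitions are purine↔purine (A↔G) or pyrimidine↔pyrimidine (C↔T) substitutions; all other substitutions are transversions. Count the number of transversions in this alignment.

The sequences differ at positions 1 (T/G, transversion), 3 (G/A, transition), 7 (G/A, transition), 9 (T/G, transversion), 10 (A/T, transversion), 13 (G/T, transversion), 17 (G/A, transition), 19 (C/A, transversion), 20 (A/C, transversion), 24 (G/C, transversion), 26 (T/A, transversion), 30 (C/A, transversion), 34 (A/C, transversion), 38 (T/C, transition), 44 (G/C, transversion).
Of the 15 differences, 4 transitions and 11 transversions, so the answer is 11.

11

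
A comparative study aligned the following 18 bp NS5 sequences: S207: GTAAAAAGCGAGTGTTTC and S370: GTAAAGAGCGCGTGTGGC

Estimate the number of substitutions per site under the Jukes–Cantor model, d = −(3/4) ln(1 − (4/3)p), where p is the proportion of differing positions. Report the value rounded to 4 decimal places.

Differing sites — 6:A/G; 11:A/C; 16:T/G; 17:T/G.
p = 4/18 = 0.222222.
d = −0.75 · ln(1 − (4/3)·0.222222) = −0.75 · ln(0.703704) = −0.75 · (-0.351397) = 0.2635.

0.2635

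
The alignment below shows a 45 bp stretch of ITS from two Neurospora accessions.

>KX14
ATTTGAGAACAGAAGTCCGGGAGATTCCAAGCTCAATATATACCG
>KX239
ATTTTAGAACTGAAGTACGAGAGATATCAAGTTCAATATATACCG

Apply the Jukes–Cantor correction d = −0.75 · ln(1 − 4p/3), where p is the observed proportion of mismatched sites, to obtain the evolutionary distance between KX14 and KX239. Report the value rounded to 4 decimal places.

0.1743

Differing sites — 5:G/T; 11:A/T; 17:C/A; 20:G/A; 26:T/A; 27:C/T; 32:C/T.
p = 7/45 = 0.155556.
d = −0.75 · ln(1 − (4/3)·0.155556) = −0.75 · ln(0.792592) = −0.75 · (-0.232447) = 0.1743.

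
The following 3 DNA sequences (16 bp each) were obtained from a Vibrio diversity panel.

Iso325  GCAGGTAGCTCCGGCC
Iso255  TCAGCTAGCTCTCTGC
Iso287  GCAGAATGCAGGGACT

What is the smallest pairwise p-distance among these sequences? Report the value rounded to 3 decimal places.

0.375

Pairwise Hamming distances:
  Iso325 vs Iso255: 6
  Iso325 vs Iso287: 8
  Iso255 vs Iso287: 11
The smallest is 6 mismatches, between Iso325 and Iso255; p = 6/16 = 0.375.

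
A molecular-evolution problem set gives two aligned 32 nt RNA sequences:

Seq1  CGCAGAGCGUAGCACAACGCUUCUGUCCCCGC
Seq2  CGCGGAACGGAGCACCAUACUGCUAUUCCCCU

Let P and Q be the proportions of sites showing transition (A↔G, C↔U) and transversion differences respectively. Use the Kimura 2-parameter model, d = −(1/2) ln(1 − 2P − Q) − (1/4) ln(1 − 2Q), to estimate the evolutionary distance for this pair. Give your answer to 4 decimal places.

Mismatches occur at site 4 (A→G, transition), site 7 (G→A, transition), site 10 (U→G, transversion), site 16 (A→C, transversion), site 18 (C→U, transition), site 19 (G→A, transition), site 22 (U→G, transversion), site 25 (G→A, transition), site 27 (C→U, transition), site 31 (G→C, transversion), site 32 (C→U, transition).
Of the 11 differences, 7 transitions and 4 transversions over 32 sites: P = 7/32 = 0.218750, Q = 4/32 = 0.125000.
d = −0.5·ln(0.437500) − 0.25·ln(0.750000) = −0.5·(-0.826679) − 0.25·(-0.287682) = 0.4853.

0.4853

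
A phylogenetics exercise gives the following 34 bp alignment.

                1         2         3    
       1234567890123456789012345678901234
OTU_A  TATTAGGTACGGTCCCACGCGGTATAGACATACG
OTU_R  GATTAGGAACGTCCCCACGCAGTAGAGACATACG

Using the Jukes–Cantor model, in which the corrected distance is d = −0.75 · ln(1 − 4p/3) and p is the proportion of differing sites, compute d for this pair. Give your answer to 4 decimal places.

The sequences differ at positions 1 (T/G), 8 (T/A), 12 (G/T), 13 (T/C), 21 (G/A), 25 (T/G).
p = 6/34 = 0.176471.
d = −0.75 · ln(1 − (4/3)·0.176471) = −0.75 · ln(0.764705) = −0.75 · (-0.268265) = 0.2012.

0.2012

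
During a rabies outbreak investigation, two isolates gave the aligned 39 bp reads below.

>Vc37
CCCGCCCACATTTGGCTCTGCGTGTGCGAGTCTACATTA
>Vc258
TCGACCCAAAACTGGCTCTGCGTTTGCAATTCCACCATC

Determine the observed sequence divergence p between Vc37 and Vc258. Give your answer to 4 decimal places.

0.3333

The sequences differ at positions 1 (C/T), 3 (C/G), 4 (G/A), 9 (C/A), 11 (T/A), 12 (T/C), 24 (G/T), 28 (G/A), 30 (G/T), 33 (T/C), 36 (A/C), 37 (T/A), 39 (A/C).
There are 13 differences over 39 sites, so p = 13/39 = 0.3333.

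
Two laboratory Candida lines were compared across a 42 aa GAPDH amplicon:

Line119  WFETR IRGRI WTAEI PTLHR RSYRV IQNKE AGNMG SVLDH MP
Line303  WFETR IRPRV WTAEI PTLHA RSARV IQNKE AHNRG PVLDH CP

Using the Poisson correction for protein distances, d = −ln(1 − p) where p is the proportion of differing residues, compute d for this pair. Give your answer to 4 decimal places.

Mismatches occur at site 8 (G↔P), site 10 (I↔V), site 20 (R↔A), site 23 (Y↔A), site 32 (G↔H), site 34 (M↔R), site 36 (S↔P), site 41 (M↔C).
p = 8/42 = 0.190476.
d = −ln(1 − 0.190476) = −ln(0.809524) = 0.2113.

0.2113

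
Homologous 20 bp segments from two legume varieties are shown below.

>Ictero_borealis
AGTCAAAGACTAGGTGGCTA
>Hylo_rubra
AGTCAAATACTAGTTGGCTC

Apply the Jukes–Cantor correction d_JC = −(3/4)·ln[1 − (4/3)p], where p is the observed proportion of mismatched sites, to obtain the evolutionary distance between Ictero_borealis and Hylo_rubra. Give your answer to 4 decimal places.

0.1674

The sequences differ at positions 8 (G/T), 14 (G/T), 20 (A/C).
p = 3/20 = 0.150000.
d = −0.75 · ln(1 − (4/3)·0.150000) = −0.75 · ln(0.800000) = −0.75 · (-0.223144) = 0.1674.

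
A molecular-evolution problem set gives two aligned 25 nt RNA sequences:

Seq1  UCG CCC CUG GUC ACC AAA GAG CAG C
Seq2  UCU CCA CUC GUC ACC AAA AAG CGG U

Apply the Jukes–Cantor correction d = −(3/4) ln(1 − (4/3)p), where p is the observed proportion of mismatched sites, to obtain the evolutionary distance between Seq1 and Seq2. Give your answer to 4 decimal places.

Mismatches occur at site 3 (G↔U), site 6 (C↔A), site 9 (G↔C), site 19 (G↔A), site 23 (A↔G), site 25 (C↔U).
p = 6/25 = 0.240000.
d = −0.75 · ln(1 − (4/3)·0.240000) = −0.75 · ln(0.680000) = −0.75 · (-0.385662) = 0.2892.

0.2892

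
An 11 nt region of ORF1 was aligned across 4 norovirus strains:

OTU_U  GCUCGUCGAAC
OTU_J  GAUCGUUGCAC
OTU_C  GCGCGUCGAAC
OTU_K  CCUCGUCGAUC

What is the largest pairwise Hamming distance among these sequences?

Pairwise Hamming distances:
  OTU_U vs OTU_J: 3
  OTU_U vs OTU_C: 1
  OTU_U vs OTU_K: 2
  OTU_J vs OTU_C: 4
  OTU_J vs OTU_K: 5
  OTU_C vs OTU_K: 3
The largest is 5, between OTU_J and OTU_K.

5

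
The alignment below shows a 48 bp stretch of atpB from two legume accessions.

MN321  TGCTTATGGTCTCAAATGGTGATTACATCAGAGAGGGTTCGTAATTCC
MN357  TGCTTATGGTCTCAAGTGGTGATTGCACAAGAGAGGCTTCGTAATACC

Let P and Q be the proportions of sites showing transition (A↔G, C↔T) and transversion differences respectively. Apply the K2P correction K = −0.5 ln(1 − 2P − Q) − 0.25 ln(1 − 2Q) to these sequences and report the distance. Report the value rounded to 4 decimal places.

0.1372

Mismatches occur at site 16 (A↔G, transition), site 25 (A↔G, transition), site 28 (T↔C, transition), site 29 (C↔A, transversion), site 37 (G↔C, transversion), site 46 (T↔A, transversion).
Of the 6 differences, 3 transitions and 3 transversions over 48 sites: P = 3/48 = 0.062500, Q = 3/48 = 0.062500.
d = −0.5·ln(0.812500) − 0.25·ln(0.875000) = −0.5·(-0.207639) − 0.25·(-0.133531) = 0.1372.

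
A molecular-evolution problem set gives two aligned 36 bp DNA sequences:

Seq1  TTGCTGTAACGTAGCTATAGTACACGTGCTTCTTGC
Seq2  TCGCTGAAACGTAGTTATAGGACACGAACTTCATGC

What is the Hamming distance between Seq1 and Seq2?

Differing sites — 2:T/C; 7:T/A; 15:C/T; 21:T/G; 27:T/A; 28:G/A; 33:T/A.
That gives 7 mismatches out of 36 aligned sites, so the Hamming distance is 7.

7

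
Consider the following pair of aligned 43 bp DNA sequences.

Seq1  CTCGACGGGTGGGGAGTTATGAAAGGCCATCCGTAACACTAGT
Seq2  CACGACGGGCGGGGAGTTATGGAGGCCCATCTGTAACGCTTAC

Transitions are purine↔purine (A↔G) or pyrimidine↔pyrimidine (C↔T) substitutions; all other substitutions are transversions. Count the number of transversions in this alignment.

3

The sequences differ at positions 2 (T/A, transversion), 10 (T/C, transition), 22 (A/G, transition), 24 (A/G, transition), 26 (G/C, transversion), 32 (C/T, transition), 38 (A/G, transition), 41 (A/T, transversion), 42 (G/A, transition), 43 (T/C, transition).
Of the 10 differences, 7 transitions and 3 transversions, so the answer is 3.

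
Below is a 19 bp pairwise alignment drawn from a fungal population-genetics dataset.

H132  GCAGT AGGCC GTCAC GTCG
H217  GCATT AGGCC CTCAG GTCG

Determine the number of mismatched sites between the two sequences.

3

Differing sites — 4:G/T; 11:G/C; 15:C/G.
That gives 3 mismatches out of 19 aligned sites, so the Hamming distance is 3.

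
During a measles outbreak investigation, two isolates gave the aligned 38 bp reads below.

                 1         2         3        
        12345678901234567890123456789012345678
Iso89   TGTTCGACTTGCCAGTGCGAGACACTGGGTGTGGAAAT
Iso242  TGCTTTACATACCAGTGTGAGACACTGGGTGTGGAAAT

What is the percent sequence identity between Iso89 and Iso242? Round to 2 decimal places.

84.21%

Differing sites — 3:T/C; 5:C/T; 6:G/T; 9:T/A; 11:G/A; 18:C/T.
32 of the 38 sites match, so the percent identity is 32/38 × 100 = 84.21%.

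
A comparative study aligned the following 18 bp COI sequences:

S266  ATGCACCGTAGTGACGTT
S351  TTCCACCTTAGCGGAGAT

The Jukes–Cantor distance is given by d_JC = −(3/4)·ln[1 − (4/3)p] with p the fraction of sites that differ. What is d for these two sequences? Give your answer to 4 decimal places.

The sequences differ at positions 1 (A/T), 3 (G/C), 8 (G/T), 12 (T/C), 14 (A/G), 15 (C/A), 17 (T/A).
p = 7/18 = 0.388889.
d = −0.75 · ln(1 − (4/3)·0.388889) = −0.75 · ln(0.481481) = −0.75 · (-0.730889) = 0.5482.

0.5482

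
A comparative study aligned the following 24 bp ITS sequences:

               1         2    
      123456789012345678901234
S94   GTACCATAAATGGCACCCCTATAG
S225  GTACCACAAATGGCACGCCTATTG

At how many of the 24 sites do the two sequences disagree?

3

The sequences differ at positions 7 (T/C), 17 (C/G), 23 (A/T).
That gives 3 mismatches out of 24 aligned sites, so the Hamming distance is 3.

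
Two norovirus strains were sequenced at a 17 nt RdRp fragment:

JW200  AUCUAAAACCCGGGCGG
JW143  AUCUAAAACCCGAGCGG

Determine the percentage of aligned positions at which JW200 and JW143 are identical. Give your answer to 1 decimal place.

94.1%

A single mismatch occurs at site 13 (G→A).
16 of the 17 sites match, so the percent identity is 16/17 × 100 = 94.1%.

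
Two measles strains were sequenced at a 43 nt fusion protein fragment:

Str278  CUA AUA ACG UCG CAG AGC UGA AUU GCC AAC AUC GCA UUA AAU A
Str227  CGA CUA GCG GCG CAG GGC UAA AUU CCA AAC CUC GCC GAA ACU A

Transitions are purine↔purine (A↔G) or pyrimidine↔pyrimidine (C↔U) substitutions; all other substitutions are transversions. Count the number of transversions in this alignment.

10

Differing sites — 2:U/G (Tv); 4:A/C (Tv); 7:A/G (Ti); 10:U/G (Tv); 16:A/G (Ti); 20:G/A (Ti); 25:G/C (Tv); 27:C/A (Tv); 31:A/C (Tv); 36:A/C (Tv); 37:U/G (Tv); 38:U/A (Tv); 41:A/C (Tv).
Of the 13 differences, 3 transitions and 10 transversions, so the answer is 10.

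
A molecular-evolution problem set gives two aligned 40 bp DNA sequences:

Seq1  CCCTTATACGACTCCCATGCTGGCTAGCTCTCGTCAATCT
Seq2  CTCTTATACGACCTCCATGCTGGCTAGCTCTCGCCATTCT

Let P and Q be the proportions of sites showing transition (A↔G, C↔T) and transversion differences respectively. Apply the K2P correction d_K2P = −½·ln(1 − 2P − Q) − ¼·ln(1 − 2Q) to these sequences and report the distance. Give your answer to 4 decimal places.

Mismatches occur at site 2 (C→T, transition), site 13 (T→C, transition), site 14 (C→T, transition), site 34 (T→C, transition), site 37 (A→T, transversion).
Of the 5 differences, 4 transitions and 1 transversion over 40 sites: P = 4/40 = 0.100000, Q = 1/40 = 0.025000.
d = −0.5·ln(0.775000) − 0.25·ln(0.950000) = −0.5·(-0.254892) − 0.25·(-0.051293) = 0.1403.

0.1403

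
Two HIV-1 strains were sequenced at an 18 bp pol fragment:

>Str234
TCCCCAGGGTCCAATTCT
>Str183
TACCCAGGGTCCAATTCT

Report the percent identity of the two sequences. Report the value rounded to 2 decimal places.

The sequences differ at position 2 (C/A).
17 of the 18 sites match, so the percent identity is 17/18 × 100 = 94.44%.

94.44%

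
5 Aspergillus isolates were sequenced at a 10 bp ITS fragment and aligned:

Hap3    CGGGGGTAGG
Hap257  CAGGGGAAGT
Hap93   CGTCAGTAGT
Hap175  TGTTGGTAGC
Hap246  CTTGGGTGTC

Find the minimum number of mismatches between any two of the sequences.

3

Pairwise Hamming distances:
  Hap3 vs Hap257: 3
  Hap3 vs Hap93: 4
  Hap3 vs Hap175: 4
  Hap3 vs Hap246: 5
  Hap257 vs Hap93: 5
  Hap257 vs Hap175: 6
  Hap257 vs Hap246: 6
  Hap93 vs Hap175: 4
  Hap93 vs Hap246: 6
  Hap175 vs Hap246: 5
The smallest is 3, between Hap3 and Hap257.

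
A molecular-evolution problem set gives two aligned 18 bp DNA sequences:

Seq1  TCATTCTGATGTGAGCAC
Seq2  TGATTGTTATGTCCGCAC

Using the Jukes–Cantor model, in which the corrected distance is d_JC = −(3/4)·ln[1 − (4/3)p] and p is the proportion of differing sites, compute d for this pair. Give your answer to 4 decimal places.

0.3470

The sequences differ at positions 2 (C/G), 6 (C/G), 8 (G/T), 13 (G/C), 14 (A/C).
p = 5/18 = 0.277778.
d = −0.75 · ln(1 − (4/3)·0.277778) = −0.75 · ln(0.629629) = −0.75 · (-0.462625) = 0.3470.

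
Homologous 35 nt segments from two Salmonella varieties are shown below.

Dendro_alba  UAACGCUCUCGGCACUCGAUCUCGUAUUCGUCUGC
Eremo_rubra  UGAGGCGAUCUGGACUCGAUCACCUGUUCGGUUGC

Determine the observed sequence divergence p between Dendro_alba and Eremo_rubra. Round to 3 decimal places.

0.314

The sequences differ at positions 2 (A/G), 4 (C/G), 7 (U/G), 8 (C/A), 11 (G/U), 13 (C/G), 22 (U/A), 24 (G/C), 26 (A/G), 31 (U/G), 32 (C/U).
There are 11 differences over 35 sites, so p = 11/35 = 0.314.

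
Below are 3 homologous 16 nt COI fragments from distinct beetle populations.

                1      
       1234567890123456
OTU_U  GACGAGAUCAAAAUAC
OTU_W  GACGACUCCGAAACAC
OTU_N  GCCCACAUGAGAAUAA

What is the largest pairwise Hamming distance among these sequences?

9

Pairwise Hamming distances:
  OTU_U vs OTU_W: 5
  OTU_U vs OTU_N: 6
  OTU_W vs OTU_N: 9
The largest is 9, between OTU_W and OTU_N.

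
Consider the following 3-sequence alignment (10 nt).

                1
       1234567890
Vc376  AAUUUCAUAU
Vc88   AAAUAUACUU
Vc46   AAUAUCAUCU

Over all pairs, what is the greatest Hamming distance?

Pairwise Hamming distances:
  Vc376 vs Vc88: 5
  Vc376 vs Vc46: 2
  Vc88 vs Vc46: 6
The largest is 6, between Vc88 and Vc46.

6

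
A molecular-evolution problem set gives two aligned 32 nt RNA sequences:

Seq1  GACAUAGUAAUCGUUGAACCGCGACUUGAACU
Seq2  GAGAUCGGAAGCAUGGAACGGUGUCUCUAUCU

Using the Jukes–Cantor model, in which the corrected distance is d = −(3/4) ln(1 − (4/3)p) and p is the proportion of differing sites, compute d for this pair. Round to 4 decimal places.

The sequences differ at positions 3 (C/G), 6 (A/C), 8 (U/G), 11 (U/G), 13 (G/A), 15 (U/G), 20 (C/G), 22 (C/U), 24 (A/U), 27 (U/C), 28 (G/U), 30 (A/U).
p = 12/32 = 0.375000.
d = −0.75 · ln(1 − (4/3)·0.375000) = −0.75 · ln(0.500000) = −0.75 · (-0.693147) = 0.5199.

0.5199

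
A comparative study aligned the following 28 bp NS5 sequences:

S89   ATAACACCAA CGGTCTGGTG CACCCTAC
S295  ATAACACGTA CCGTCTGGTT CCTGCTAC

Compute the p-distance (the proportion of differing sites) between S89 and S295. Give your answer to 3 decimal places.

The sequences differ at positions 8 (C/G), 9 (A/T), 12 (G/C), 20 (G/T), 22 (A/C), 23 (C/T), 24 (C/G).
There are 7 differences over 28 sites, so p = 7/28 = 0.250.

0.250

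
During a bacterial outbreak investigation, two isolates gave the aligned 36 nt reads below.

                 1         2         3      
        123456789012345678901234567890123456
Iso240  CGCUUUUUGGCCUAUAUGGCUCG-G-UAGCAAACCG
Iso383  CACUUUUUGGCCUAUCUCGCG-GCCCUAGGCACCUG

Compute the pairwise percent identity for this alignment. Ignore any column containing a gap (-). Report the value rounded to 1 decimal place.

Excluding the 3 gap columns leaves 33 comparable sites.
Mismatches occur at site 2 (G↔A), site 16 (A↔C), site 18 (G↔C), site 21 (U↔G), site 25 (G↔C), site 30 (C↔G), site 31 (A↔C), site 33 (A↔C), site 35 (C↔U).
24 of the 33 comparable sites match, so the percent identity is 24/33 × 100 = 72.7%.

72.7%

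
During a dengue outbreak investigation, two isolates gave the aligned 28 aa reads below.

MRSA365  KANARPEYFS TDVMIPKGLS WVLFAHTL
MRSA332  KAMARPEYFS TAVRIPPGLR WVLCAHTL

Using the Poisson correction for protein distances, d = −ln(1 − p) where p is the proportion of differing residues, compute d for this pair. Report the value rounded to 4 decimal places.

0.2412

Differing sites — 3:N/M; 12:D/A; 14:M/R; 17:K/P; 20:S/R; 24:F/C.
p = 6/28 = 0.214286.
d = −ln(1 − 0.214286) = −ln(0.785714) = 0.2412.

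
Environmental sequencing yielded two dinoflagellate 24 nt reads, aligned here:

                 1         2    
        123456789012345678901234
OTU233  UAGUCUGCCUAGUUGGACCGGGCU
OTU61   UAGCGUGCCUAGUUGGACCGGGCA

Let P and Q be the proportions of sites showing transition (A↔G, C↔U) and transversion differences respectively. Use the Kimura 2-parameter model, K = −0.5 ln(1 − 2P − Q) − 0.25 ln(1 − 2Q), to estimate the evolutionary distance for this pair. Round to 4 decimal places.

0.1367

Mismatches occur at site 4 (U→C, transition), site 5 (C→G, transversion), site 24 (U→A, transversion).
Of the 3 differences, 1 transition and 2 transversions over 24 sites: P = 1/24 = 0.041667, Q = 2/24 = 0.083333.
d = −0.5·ln(0.833333) − 0.25·ln(0.833334) = −0.5·(-0.182322) − 0.25·(-0.182321) = 0.1367.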